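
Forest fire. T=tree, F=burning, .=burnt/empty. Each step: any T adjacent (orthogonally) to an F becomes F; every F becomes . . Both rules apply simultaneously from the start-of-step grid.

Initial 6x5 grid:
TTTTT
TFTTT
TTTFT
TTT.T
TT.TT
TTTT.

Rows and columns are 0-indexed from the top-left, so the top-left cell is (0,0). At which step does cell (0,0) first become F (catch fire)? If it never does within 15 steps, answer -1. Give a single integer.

Step 1: cell (0,0)='T' (+7 fires, +2 burnt)
Step 2: cell (0,0)='F' (+8 fires, +7 burnt)
  -> target ignites at step 2
Step 3: cell (0,0)='.' (+4 fires, +8 burnt)
Step 4: cell (0,0)='.' (+3 fires, +4 burnt)
Step 5: cell (0,0)='.' (+3 fires, +3 burnt)
Step 6: cell (0,0)='.' (+0 fires, +3 burnt)
  fire out at step 6

2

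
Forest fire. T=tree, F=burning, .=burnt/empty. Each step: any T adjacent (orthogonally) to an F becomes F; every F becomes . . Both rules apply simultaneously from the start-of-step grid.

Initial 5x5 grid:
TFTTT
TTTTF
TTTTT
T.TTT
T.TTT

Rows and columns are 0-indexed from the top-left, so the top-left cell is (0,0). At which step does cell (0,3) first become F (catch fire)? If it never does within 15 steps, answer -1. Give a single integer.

Step 1: cell (0,3)='T' (+6 fires, +2 burnt)
Step 2: cell (0,3)='F' (+6 fires, +6 burnt)
  -> target ignites at step 2
Step 3: cell (0,3)='.' (+4 fires, +6 burnt)
Step 4: cell (0,3)='.' (+3 fires, +4 burnt)
Step 5: cell (0,3)='.' (+2 fires, +3 burnt)
Step 6: cell (0,3)='.' (+0 fires, +2 burnt)
  fire out at step 6

2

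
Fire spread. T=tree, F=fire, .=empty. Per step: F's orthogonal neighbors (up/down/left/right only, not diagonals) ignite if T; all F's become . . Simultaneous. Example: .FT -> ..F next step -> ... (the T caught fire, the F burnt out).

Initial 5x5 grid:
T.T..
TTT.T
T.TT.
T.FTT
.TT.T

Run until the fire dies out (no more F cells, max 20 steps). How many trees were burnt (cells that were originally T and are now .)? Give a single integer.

Answer: 14

Derivation:
Step 1: +3 fires, +1 burnt (F count now 3)
Step 2: +4 fires, +3 burnt (F count now 4)
Step 3: +3 fires, +4 burnt (F count now 3)
Step 4: +1 fires, +3 burnt (F count now 1)
Step 5: +2 fires, +1 burnt (F count now 2)
Step 6: +1 fires, +2 burnt (F count now 1)
Step 7: +0 fires, +1 burnt (F count now 0)
Fire out after step 7
Initially T: 15, now '.': 24
Total burnt (originally-T cells now '.'): 14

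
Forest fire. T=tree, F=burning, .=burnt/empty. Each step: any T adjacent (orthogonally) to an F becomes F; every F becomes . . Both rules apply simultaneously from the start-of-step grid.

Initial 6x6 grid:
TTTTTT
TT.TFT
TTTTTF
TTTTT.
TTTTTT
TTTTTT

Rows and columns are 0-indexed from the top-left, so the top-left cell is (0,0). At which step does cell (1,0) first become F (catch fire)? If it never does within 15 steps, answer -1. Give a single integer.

Step 1: cell (1,0)='T' (+4 fires, +2 burnt)
Step 2: cell (1,0)='T' (+4 fires, +4 burnt)
Step 3: cell (1,0)='T' (+4 fires, +4 burnt)
Step 4: cell (1,0)='T' (+6 fires, +4 burnt)
Step 5: cell (1,0)='T' (+7 fires, +6 burnt)
Step 6: cell (1,0)='F' (+4 fires, +7 burnt)
  -> target ignites at step 6
Step 7: cell (1,0)='.' (+2 fires, +4 burnt)
Step 8: cell (1,0)='.' (+1 fires, +2 burnt)
Step 9: cell (1,0)='.' (+0 fires, +1 burnt)
  fire out at step 9

6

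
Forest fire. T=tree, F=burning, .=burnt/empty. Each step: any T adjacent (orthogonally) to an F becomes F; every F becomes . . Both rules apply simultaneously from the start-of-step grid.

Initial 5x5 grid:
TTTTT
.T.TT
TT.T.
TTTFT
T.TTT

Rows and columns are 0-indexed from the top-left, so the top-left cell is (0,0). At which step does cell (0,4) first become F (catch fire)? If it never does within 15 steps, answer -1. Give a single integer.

Step 1: cell (0,4)='T' (+4 fires, +1 burnt)
Step 2: cell (0,4)='T' (+4 fires, +4 burnt)
Step 3: cell (0,4)='T' (+4 fires, +4 burnt)
Step 4: cell (0,4)='F' (+5 fires, +4 burnt)
  -> target ignites at step 4
Step 5: cell (0,4)='.' (+1 fires, +5 burnt)
Step 6: cell (0,4)='.' (+1 fires, +1 burnt)
Step 7: cell (0,4)='.' (+0 fires, +1 burnt)
  fire out at step 7

4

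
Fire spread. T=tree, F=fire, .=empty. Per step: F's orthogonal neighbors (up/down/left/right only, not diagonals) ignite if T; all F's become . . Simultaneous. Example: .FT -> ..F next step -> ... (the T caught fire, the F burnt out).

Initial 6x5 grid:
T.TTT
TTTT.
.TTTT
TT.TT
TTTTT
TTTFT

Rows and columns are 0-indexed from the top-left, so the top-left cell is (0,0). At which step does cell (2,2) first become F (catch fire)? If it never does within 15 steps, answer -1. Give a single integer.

Step 1: cell (2,2)='T' (+3 fires, +1 burnt)
Step 2: cell (2,2)='T' (+4 fires, +3 burnt)
Step 3: cell (2,2)='T' (+4 fires, +4 burnt)
Step 4: cell (2,2)='F' (+5 fires, +4 burnt)
  -> target ignites at step 4
Step 5: cell (2,2)='.' (+4 fires, +5 burnt)
Step 6: cell (2,2)='.' (+3 fires, +4 burnt)
Step 7: cell (2,2)='.' (+1 fires, +3 burnt)
Step 8: cell (2,2)='.' (+1 fires, +1 burnt)
Step 9: cell (2,2)='.' (+0 fires, +1 burnt)
  fire out at step 9

4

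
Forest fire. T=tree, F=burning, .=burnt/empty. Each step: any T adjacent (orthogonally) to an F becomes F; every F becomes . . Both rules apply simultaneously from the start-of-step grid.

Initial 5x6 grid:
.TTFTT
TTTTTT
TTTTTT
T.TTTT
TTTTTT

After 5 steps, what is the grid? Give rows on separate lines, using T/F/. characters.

Step 1: 3 trees catch fire, 1 burn out
  .TF.FT
  TTTFTT
  TTTTTT
  T.TTTT
  TTTTTT
Step 2: 5 trees catch fire, 3 burn out
  .F...F
  TTF.FT
  TTTFTT
  T.TTTT
  TTTTTT
Step 3: 5 trees catch fire, 5 burn out
  ......
  TF...F
  TTF.FT
  T.TFTT
  TTTTTT
Step 4: 6 trees catch fire, 5 burn out
  ......
  F.....
  TF...F
  T.F.FT
  TTTFTT
Step 5: 4 trees catch fire, 6 burn out
  ......
  ......
  F.....
  T....F
  TTF.FT

......
......
F.....
T....F
TTF.FT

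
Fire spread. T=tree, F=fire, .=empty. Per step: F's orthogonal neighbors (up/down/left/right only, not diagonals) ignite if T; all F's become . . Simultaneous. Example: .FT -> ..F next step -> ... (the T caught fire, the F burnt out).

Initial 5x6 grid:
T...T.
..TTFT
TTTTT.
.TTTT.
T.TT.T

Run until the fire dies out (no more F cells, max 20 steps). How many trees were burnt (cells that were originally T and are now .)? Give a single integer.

Answer: 15

Derivation:
Step 1: +4 fires, +1 burnt (F count now 4)
Step 2: +3 fires, +4 burnt (F count now 3)
Step 3: +2 fires, +3 burnt (F count now 2)
Step 4: +3 fires, +2 burnt (F count now 3)
Step 5: +3 fires, +3 burnt (F count now 3)
Step 6: +0 fires, +3 burnt (F count now 0)
Fire out after step 6
Initially T: 18, now '.': 27
Total burnt (originally-T cells now '.'): 15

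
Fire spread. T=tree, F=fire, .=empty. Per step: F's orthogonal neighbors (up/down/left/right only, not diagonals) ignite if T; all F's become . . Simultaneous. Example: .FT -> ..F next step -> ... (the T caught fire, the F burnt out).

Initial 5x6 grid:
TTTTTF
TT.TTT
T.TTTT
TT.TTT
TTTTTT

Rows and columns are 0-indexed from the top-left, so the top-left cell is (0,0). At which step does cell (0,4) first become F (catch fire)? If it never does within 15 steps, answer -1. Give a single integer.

Step 1: cell (0,4)='F' (+2 fires, +1 burnt)
  -> target ignites at step 1
Step 2: cell (0,4)='.' (+3 fires, +2 burnt)
Step 3: cell (0,4)='.' (+4 fires, +3 burnt)
Step 4: cell (0,4)='.' (+4 fires, +4 burnt)
Step 5: cell (0,4)='.' (+5 fires, +4 burnt)
Step 6: cell (0,4)='.' (+2 fires, +5 burnt)
Step 7: cell (0,4)='.' (+2 fires, +2 burnt)
Step 8: cell (0,4)='.' (+2 fires, +2 burnt)
Step 9: cell (0,4)='.' (+2 fires, +2 burnt)
Step 10: cell (0,4)='.' (+0 fires, +2 burnt)
  fire out at step 10

1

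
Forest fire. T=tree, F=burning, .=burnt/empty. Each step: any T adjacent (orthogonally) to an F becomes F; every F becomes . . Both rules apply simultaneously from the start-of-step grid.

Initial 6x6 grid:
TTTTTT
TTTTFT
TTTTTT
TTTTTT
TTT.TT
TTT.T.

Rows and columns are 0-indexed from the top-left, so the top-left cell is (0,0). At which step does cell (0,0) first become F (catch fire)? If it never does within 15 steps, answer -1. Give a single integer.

Step 1: cell (0,0)='T' (+4 fires, +1 burnt)
Step 2: cell (0,0)='T' (+6 fires, +4 burnt)
Step 3: cell (0,0)='T' (+6 fires, +6 burnt)
Step 4: cell (0,0)='T' (+6 fires, +6 burnt)
Step 5: cell (0,0)='F' (+4 fires, +6 burnt)
  -> target ignites at step 5
Step 6: cell (0,0)='.' (+3 fires, +4 burnt)
Step 7: cell (0,0)='.' (+2 fires, +3 burnt)
Step 8: cell (0,0)='.' (+1 fires, +2 burnt)
Step 9: cell (0,0)='.' (+0 fires, +1 burnt)
  fire out at step 9

5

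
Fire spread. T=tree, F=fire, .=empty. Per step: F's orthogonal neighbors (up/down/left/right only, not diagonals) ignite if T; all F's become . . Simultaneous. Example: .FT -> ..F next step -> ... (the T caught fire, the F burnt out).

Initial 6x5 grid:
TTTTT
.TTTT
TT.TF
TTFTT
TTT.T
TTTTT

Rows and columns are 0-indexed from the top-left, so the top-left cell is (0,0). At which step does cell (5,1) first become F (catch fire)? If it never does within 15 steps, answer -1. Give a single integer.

Step 1: cell (5,1)='T' (+6 fires, +2 burnt)
Step 2: cell (5,1)='T' (+7 fires, +6 burnt)
Step 3: cell (5,1)='F' (+8 fires, +7 burnt)
  -> target ignites at step 3
Step 4: cell (5,1)='.' (+3 fires, +8 burnt)
Step 5: cell (5,1)='.' (+1 fires, +3 burnt)
Step 6: cell (5,1)='.' (+0 fires, +1 burnt)
  fire out at step 6

3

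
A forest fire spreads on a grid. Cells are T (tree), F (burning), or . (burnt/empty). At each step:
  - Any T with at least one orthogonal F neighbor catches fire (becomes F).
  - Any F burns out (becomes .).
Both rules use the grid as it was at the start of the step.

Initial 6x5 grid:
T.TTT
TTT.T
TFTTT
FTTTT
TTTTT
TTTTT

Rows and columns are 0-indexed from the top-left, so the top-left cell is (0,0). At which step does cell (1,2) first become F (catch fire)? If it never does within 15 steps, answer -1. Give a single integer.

Step 1: cell (1,2)='T' (+5 fires, +2 burnt)
Step 2: cell (1,2)='F' (+6 fires, +5 burnt)
  -> target ignites at step 2
Step 3: cell (1,2)='.' (+6 fires, +6 burnt)
Step 4: cell (1,2)='.' (+5 fires, +6 burnt)
Step 5: cell (1,2)='.' (+3 fires, +5 burnt)
Step 6: cell (1,2)='.' (+1 fires, +3 burnt)
Step 7: cell (1,2)='.' (+0 fires, +1 burnt)
  fire out at step 7

2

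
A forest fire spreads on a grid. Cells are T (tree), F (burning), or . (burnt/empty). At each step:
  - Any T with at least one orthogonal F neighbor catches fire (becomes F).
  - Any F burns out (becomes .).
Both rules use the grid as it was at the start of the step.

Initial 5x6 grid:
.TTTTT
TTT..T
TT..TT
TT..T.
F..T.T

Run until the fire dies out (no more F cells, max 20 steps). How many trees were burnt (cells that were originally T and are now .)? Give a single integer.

Step 1: +1 fires, +1 burnt (F count now 1)
Step 2: +2 fires, +1 burnt (F count now 2)
Step 3: +2 fires, +2 burnt (F count now 2)
Step 4: +1 fires, +2 burnt (F count now 1)
Step 5: +2 fires, +1 burnt (F count now 2)
Step 6: +1 fires, +2 burnt (F count now 1)
Step 7: +1 fires, +1 burnt (F count now 1)
Step 8: +1 fires, +1 burnt (F count now 1)
Step 9: +1 fires, +1 burnt (F count now 1)
Step 10: +1 fires, +1 burnt (F count now 1)
Step 11: +1 fires, +1 burnt (F count now 1)
Step 12: +1 fires, +1 burnt (F count now 1)
Step 13: +1 fires, +1 burnt (F count now 1)
Step 14: +0 fires, +1 burnt (F count now 0)
Fire out after step 14
Initially T: 18, now '.': 28
Total burnt (originally-T cells now '.'): 16

Answer: 16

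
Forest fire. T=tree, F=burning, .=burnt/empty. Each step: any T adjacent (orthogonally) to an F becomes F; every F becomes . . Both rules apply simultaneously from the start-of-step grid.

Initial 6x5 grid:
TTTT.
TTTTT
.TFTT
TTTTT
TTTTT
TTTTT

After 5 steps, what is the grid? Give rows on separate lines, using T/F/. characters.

Step 1: 4 trees catch fire, 1 burn out
  TTTT.
  TTFTT
  .F.FT
  TTFTT
  TTTTT
  TTTTT
Step 2: 7 trees catch fire, 4 burn out
  TTFT.
  TF.FT
  ....F
  TF.FT
  TTFTT
  TTTTT
Step 3: 9 trees catch fire, 7 burn out
  TF.F.
  F...F
  .....
  F...F
  TF.FT
  TTFTT
Step 4: 5 trees catch fire, 9 burn out
  F....
  .....
  .....
  .....
  F...F
  TF.FT
Step 5: 2 trees catch fire, 5 burn out
  .....
  .....
  .....
  .....
  .....
  F...F

.....
.....
.....
.....
.....
F...F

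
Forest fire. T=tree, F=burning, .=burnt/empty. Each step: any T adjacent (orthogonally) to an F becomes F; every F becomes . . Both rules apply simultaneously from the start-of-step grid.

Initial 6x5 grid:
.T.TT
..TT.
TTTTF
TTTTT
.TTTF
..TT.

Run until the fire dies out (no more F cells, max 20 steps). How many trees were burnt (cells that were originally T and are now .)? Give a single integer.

Answer: 18

Derivation:
Step 1: +3 fires, +2 burnt (F count now 3)
Step 2: +5 fires, +3 burnt (F count now 5)
Step 3: +6 fires, +5 burnt (F count now 6)
Step 4: +3 fires, +6 burnt (F count now 3)
Step 5: +1 fires, +3 burnt (F count now 1)
Step 6: +0 fires, +1 burnt (F count now 0)
Fire out after step 6
Initially T: 19, now '.': 29
Total burnt (originally-T cells now '.'): 18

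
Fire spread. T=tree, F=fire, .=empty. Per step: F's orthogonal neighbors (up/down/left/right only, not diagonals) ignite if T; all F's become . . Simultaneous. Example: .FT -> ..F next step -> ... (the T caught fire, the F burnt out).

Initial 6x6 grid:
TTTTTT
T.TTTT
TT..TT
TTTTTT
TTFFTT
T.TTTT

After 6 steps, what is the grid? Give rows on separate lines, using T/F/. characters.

Step 1: 6 trees catch fire, 2 burn out
  TTTTTT
  T.TTTT
  TT..TT
  TTFFTT
  TF..FT
  T.FFTT
Step 2: 5 trees catch fire, 6 burn out
  TTTTTT
  T.TTTT
  TT..TT
  TF..FT
  F....F
  T...FT
Step 3: 6 trees catch fire, 5 burn out
  TTTTTT
  T.TTTT
  TF..FT
  F....F
  ......
  F....F
Step 4: 3 trees catch fire, 6 burn out
  TTTTTT
  T.TTFT
  F....F
  ......
  ......
  ......
Step 5: 4 trees catch fire, 3 burn out
  TTTTFT
  F.TF.F
  ......
  ......
  ......
  ......
Step 6: 4 trees catch fire, 4 burn out
  FTTF.F
  ..F...
  ......
  ......
  ......
  ......

FTTF.F
..F...
......
......
......
......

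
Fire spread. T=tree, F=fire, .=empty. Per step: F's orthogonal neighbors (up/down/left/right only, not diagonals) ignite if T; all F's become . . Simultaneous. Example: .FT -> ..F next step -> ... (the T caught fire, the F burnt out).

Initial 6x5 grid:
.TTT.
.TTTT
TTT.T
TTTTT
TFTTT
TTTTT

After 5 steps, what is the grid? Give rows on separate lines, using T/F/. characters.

Step 1: 4 trees catch fire, 1 burn out
  .TTT.
  .TTTT
  TTT.T
  TFTTT
  F.FTT
  TFTTT
Step 2: 6 trees catch fire, 4 burn out
  .TTT.
  .TTTT
  TFT.T
  F.FTT
  ...FT
  F.FTT
Step 3: 6 trees catch fire, 6 burn out
  .TTT.
  .FTTT
  F.F.T
  ...FT
  ....F
  ...FT
Step 4: 4 trees catch fire, 6 burn out
  .FTT.
  ..FTT
  ....T
  ....F
  .....
  ....F
Step 5: 3 trees catch fire, 4 burn out
  ..FT.
  ...FT
  ....F
  .....
  .....
  .....

..FT.
...FT
....F
.....
.....
.....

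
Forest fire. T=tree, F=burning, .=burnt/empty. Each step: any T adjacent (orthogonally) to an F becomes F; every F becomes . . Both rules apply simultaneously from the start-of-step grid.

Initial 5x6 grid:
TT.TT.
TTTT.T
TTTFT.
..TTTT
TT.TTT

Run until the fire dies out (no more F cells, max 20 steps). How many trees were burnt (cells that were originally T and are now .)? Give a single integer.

Step 1: +4 fires, +1 burnt (F count now 4)
Step 2: +6 fires, +4 burnt (F count now 6)
Step 3: +5 fires, +6 burnt (F count now 5)
Step 4: +3 fires, +5 burnt (F count now 3)
Step 5: +1 fires, +3 burnt (F count now 1)
Step 6: +0 fires, +1 burnt (F count now 0)
Fire out after step 6
Initially T: 22, now '.': 27
Total burnt (originally-T cells now '.'): 19

Answer: 19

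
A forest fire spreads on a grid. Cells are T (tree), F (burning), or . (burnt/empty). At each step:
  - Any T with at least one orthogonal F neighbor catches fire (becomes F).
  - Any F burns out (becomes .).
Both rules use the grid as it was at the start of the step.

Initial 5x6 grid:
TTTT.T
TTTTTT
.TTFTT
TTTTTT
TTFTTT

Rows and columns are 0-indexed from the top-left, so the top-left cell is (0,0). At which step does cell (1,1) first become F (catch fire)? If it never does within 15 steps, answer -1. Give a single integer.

Step 1: cell (1,1)='T' (+7 fires, +2 burnt)
Step 2: cell (1,1)='T' (+9 fires, +7 burnt)
Step 3: cell (1,1)='F' (+6 fires, +9 burnt)
  -> target ignites at step 3
Step 4: cell (1,1)='.' (+3 fires, +6 burnt)
Step 5: cell (1,1)='.' (+1 fires, +3 burnt)
Step 6: cell (1,1)='.' (+0 fires, +1 burnt)
  fire out at step 6

3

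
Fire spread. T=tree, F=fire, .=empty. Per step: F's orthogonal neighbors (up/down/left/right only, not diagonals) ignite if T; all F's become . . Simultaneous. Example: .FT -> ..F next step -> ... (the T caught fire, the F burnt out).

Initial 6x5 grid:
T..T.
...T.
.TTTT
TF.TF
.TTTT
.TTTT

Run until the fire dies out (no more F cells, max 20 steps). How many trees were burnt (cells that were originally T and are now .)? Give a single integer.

Answer: 16

Derivation:
Step 1: +6 fires, +2 burnt (F count now 6)
Step 2: +6 fires, +6 burnt (F count now 6)
Step 3: +3 fires, +6 burnt (F count now 3)
Step 4: +1 fires, +3 burnt (F count now 1)
Step 5: +0 fires, +1 burnt (F count now 0)
Fire out after step 5
Initially T: 17, now '.': 29
Total burnt (originally-T cells now '.'): 16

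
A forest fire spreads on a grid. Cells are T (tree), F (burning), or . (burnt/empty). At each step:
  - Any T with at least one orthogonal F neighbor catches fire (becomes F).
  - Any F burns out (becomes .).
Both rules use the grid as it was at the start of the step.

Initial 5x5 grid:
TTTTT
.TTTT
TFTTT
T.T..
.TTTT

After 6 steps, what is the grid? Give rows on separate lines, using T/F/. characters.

Step 1: 3 trees catch fire, 1 burn out
  TTTTT
  .FTTT
  F.FTT
  T.T..
  .TTTT
Step 2: 5 trees catch fire, 3 burn out
  TFTTT
  ..FTT
  ...FT
  F.F..
  .TTTT
Step 3: 5 trees catch fire, 5 burn out
  F.FTT
  ...FT
  ....F
  .....
  .TFTT
Step 4: 4 trees catch fire, 5 burn out
  ...FT
  ....F
  .....
  .....
  .F.FT
Step 5: 2 trees catch fire, 4 burn out
  ....F
  .....
  .....
  .....
  ....F
Step 6: 0 trees catch fire, 2 burn out
  .....
  .....
  .....
  .....
  .....

.....
.....
.....
.....
.....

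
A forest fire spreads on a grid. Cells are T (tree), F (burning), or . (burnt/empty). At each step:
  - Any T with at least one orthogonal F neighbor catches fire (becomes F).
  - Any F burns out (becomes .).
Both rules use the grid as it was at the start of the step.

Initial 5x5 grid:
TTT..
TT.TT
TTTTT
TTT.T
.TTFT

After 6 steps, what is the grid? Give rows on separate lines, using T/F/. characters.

Step 1: 2 trees catch fire, 1 burn out
  TTT..
  TT.TT
  TTTTT
  TTT.T
  .TF.F
Step 2: 3 trees catch fire, 2 burn out
  TTT..
  TT.TT
  TTTTT
  TTF.F
  .F...
Step 3: 3 trees catch fire, 3 burn out
  TTT..
  TT.TT
  TTFTF
  TF...
  .....
Step 4: 4 trees catch fire, 3 burn out
  TTT..
  TT.TF
  TF.F.
  F....
  .....
Step 5: 3 trees catch fire, 4 burn out
  TTT..
  TF.F.
  F....
  .....
  .....
Step 6: 2 trees catch fire, 3 burn out
  TFT..
  F....
  .....
  .....
  .....

TFT..
F....
.....
.....
.....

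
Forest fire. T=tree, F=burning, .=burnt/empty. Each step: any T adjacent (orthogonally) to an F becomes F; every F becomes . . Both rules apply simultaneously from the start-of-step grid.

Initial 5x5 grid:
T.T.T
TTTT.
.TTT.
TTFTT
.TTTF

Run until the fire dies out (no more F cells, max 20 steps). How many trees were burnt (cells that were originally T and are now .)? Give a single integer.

Answer: 16

Derivation:
Step 1: +6 fires, +2 burnt (F count now 6)
Step 2: +5 fires, +6 burnt (F count now 5)
Step 3: +3 fires, +5 burnt (F count now 3)
Step 4: +1 fires, +3 burnt (F count now 1)
Step 5: +1 fires, +1 burnt (F count now 1)
Step 6: +0 fires, +1 burnt (F count now 0)
Fire out after step 6
Initially T: 17, now '.': 24
Total burnt (originally-T cells now '.'): 16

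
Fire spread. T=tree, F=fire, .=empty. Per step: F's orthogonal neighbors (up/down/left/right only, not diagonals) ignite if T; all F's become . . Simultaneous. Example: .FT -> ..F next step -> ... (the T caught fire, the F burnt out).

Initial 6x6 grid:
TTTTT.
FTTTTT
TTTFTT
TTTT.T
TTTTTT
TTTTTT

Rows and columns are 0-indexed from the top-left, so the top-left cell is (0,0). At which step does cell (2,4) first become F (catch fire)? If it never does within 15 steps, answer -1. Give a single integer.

Step 1: cell (2,4)='F' (+7 fires, +2 burnt)
  -> target ignites at step 1
Step 2: cell (2,4)='.' (+9 fires, +7 burnt)
Step 3: cell (2,4)='.' (+9 fires, +9 burnt)
Step 4: cell (2,4)='.' (+5 fires, +9 burnt)
Step 5: cell (2,4)='.' (+2 fires, +5 burnt)
Step 6: cell (2,4)='.' (+0 fires, +2 burnt)
  fire out at step 6

1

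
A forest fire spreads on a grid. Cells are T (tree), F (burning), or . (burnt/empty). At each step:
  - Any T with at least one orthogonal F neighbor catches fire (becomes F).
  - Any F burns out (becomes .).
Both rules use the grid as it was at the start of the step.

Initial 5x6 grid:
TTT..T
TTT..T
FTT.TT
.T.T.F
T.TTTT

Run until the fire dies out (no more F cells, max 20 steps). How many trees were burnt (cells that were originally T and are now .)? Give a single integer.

Step 1: +4 fires, +2 burnt (F count now 4)
Step 2: +7 fires, +4 burnt (F count now 7)
Step 3: +4 fires, +7 burnt (F count now 4)
Step 4: +3 fires, +4 burnt (F count now 3)
Step 5: +0 fires, +3 burnt (F count now 0)
Fire out after step 5
Initially T: 19, now '.': 29
Total burnt (originally-T cells now '.'): 18

Answer: 18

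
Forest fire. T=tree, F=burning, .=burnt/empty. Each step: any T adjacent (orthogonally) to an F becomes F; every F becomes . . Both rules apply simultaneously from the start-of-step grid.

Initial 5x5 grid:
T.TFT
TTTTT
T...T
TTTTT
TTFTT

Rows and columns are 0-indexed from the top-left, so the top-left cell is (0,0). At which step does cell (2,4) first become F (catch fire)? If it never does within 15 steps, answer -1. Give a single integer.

Step 1: cell (2,4)='T' (+6 fires, +2 burnt)
Step 2: cell (2,4)='T' (+6 fires, +6 burnt)
Step 3: cell (2,4)='F' (+4 fires, +6 burnt)
  -> target ignites at step 3
Step 4: cell (2,4)='.' (+2 fires, +4 burnt)
Step 5: cell (2,4)='.' (+1 fires, +2 burnt)
Step 6: cell (2,4)='.' (+0 fires, +1 burnt)
  fire out at step 6

3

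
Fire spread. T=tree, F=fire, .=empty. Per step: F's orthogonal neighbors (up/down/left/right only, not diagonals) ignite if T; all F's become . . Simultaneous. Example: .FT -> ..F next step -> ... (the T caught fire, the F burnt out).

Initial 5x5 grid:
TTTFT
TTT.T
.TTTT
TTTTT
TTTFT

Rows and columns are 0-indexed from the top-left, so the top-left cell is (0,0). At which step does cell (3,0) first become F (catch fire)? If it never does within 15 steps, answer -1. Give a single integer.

Step 1: cell (3,0)='T' (+5 fires, +2 burnt)
Step 2: cell (3,0)='T' (+7 fires, +5 burnt)
Step 3: cell (3,0)='T' (+6 fires, +7 burnt)
Step 4: cell (3,0)='F' (+3 fires, +6 burnt)
  -> target ignites at step 4
Step 5: cell (3,0)='.' (+0 fires, +3 burnt)
  fire out at step 5

4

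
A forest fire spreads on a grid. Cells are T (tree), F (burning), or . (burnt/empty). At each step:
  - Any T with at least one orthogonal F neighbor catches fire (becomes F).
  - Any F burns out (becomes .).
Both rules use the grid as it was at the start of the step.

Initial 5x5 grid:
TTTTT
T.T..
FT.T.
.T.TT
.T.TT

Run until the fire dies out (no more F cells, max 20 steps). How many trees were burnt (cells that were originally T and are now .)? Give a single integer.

Answer: 10

Derivation:
Step 1: +2 fires, +1 burnt (F count now 2)
Step 2: +2 fires, +2 burnt (F count now 2)
Step 3: +2 fires, +2 burnt (F count now 2)
Step 4: +1 fires, +2 burnt (F count now 1)
Step 5: +2 fires, +1 burnt (F count now 2)
Step 6: +1 fires, +2 burnt (F count now 1)
Step 7: +0 fires, +1 burnt (F count now 0)
Fire out after step 7
Initially T: 15, now '.': 20
Total burnt (originally-T cells now '.'): 10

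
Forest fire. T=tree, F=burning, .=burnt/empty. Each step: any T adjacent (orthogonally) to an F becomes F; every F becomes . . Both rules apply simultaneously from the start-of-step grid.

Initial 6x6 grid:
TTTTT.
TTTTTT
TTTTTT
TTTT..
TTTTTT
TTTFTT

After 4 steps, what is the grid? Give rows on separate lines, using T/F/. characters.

Step 1: 3 trees catch fire, 1 burn out
  TTTTT.
  TTTTTT
  TTTTTT
  TTTT..
  TTTFTT
  TTF.FT
Step 2: 5 trees catch fire, 3 burn out
  TTTTT.
  TTTTTT
  TTTTTT
  TTTF..
  TTF.FT
  TF...F
Step 3: 5 trees catch fire, 5 burn out
  TTTTT.
  TTTTTT
  TTTFTT
  TTF...
  TF...F
  F.....
Step 4: 5 trees catch fire, 5 burn out
  TTTTT.
  TTTFTT
  TTF.FT
  TF....
  F.....
  ......

TTTTT.
TTTFTT
TTF.FT
TF....
F.....
......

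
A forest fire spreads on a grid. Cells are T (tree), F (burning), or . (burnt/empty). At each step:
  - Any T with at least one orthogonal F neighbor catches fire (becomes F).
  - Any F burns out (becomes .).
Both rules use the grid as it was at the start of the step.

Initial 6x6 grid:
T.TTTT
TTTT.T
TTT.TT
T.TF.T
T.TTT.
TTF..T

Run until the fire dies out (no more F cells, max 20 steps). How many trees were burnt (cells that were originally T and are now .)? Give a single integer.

Answer: 24

Derivation:
Step 1: +4 fires, +2 burnt (F count now 4)
Step 2: +3 fires, +4 burnt (F count now 3)
Step 3: +3 fires, +3 burnt (F count now 3)
Step 4: +5 fires, +3 burnt (F count now 5)
Step 5: +2 fires, +5 burnt (F count now 2)
Step 6: +2 fires, +2 burnt (F count now 2)
Step 7: +1 fires, +2 burnt (F count now 1)
Step 8: +1 fires, +1 burnt (F count now 1)
Step 9: +1 fires, +1 burnt (F count now 1)
Step 10: +2 fires, +1 burnt (F count now 2)
Step 11: +0 fires, +2 burnt (F count now 0)
Fire out after step 11
Initially T: 25, now '.': 35
Total burnt (originally-T cells now '.'): 24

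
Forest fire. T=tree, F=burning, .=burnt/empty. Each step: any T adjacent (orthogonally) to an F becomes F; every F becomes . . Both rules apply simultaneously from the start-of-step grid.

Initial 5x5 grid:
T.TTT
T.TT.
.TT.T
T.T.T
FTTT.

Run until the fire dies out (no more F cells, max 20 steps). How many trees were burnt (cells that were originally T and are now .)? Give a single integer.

Answer: 12

Derivation:
Step 1: +2 fires, +1 burnt (F count now 2)
Step 2: +1 fires, +2 burnt (F count now 1)
Step 3: +2 fires, +1 burnt (F count now 2)
Step 4: +1 fires, +2 burnt (F count now 1)
Step 5: +2 fires, +1 burnt (F count now 2)
Step 6: +2 fires, +2 burnt (F count now 2)
Step 7: +1 fires, +2 burnt (F count now 1)
Step 8: +1 fires, +1 burnt (F count now 1)
Step 9: +0 fires, +1 burnt (F count now 0)
Fire out after step 9
Initially T: 16, now '.': 21
Total burnt (originally-T cells now '.'): 12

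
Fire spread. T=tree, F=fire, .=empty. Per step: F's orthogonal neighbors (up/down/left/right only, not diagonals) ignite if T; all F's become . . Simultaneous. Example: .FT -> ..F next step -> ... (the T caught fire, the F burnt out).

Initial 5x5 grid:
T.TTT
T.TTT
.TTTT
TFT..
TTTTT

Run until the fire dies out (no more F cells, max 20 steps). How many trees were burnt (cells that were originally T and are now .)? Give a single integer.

Answer: 17

Derivation:
Step 1: +4 fires, +1 burnt (F count now 4)
Step 2: +3 fires, +4 burnt (F count now 3)
Step 3: +3 fires, +3 burnt (F count now 3)
Step 4: +4 fires, +3 burnt (F count now 4)
Step 5: +2 fires, +4 burnt (F count now 2)
Step 6: +1 fires, +2 burnt (F count now 1)
Step 7: +0 fires, +1 burnt (F count now 0)
Fire out after step 7
Initially T: 19, now '.': 23
Total burnt (originally-T cells now '.'): 17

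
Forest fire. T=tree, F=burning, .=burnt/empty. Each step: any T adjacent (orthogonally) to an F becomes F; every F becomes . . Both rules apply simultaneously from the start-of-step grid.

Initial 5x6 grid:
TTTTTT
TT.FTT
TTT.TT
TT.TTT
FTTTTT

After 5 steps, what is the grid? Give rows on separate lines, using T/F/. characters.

Step 1: 4 trees catch fire, 2 burn out
  TTTFTT
  TT..FT
  TTT.TT
  FT.TTT
  .FTTTT
Step 2: 7 trees catch fire, 4 burn out
  TTF.FT
  TT...F
  FTT.FT
  .F.TTT
  ..FTTT
Step 3: 7 trees catch fire, 7 burn out
  TF...F
  FT....
  .FT..F
  ...TFT
  ...FTT
Step 4: 6 trees catch fire, 7 burn out
  F.....
  .F....
  ..F...
  ...F.F
  ....FT
Step 5: 1 trees catch fire, 6 burn out
  ......
  ......
  ......
  ......
  .....F

......
......
......
......
.....F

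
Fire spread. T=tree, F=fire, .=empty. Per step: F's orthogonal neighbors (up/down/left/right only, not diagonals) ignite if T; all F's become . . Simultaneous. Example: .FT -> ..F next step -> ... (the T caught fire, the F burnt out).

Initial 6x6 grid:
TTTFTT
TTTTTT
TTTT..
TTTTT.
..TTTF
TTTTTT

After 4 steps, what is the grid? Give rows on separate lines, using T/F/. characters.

Step 1: 5 trees catch fire, 2 burn out
  TTF.FT
  TTTFTT
  TTTT..
  TTTTT.
  ..TTF.
  TTTTTF
Step 2: 8 trees catch fire, 5 burn out
  TF...F
  TTF.FT
  TTTF..
  TTTTF.
  ..TF..
  TTTTF.
Step 3: 7 trees catch fire, 8 burn out
  F.....
  TF...F
  TTF...
  TTTF..
  ..F...
  TTTF..
Step 4: 4 trees catch fire, 7 burn out
  ......
  F.....
  TF....
  TTF...
  ......
  TTF...

......
F.....
TF....
TTF...
......
TTF...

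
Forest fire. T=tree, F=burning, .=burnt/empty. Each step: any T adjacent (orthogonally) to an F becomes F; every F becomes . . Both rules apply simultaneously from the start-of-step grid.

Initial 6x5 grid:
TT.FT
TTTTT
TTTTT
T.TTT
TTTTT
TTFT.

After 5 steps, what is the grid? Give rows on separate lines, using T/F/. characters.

Step 1: 5 trees catch fire, 2 burn out
  TT..F
  TTTFT
  TTTTT
  T.TTT
  TTFTT
  TF.F.
Step 2: 7 trees catch fire, 5 burn out
  TT...
  TTF.F
  TTTFT
  T.FTT
  TF.FT
  F....
Step 3: 6 trees catch fire, 7 burn out
  TT...
  TF...
  TTF.F
  T..FT
  F...F
  .....
Step 4: 5 trees catch fire, 6 burn out
  TF...
  F....
  TF...
  F...F
  .....
  .....
Step 5: 2 trees catch fire, 5 burn out
  F....
  .....
  F....
  .....
  .....
  .....

F....
.....
F....
.....
.....
.....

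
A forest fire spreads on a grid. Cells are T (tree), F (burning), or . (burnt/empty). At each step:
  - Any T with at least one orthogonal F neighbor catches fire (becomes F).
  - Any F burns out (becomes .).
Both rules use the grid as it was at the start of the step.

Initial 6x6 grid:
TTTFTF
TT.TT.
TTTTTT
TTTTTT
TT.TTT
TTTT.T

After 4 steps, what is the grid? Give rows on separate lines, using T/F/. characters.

Step 1: 3 trees catch fire, 2 burn out
  TTF.F.
  TT.FT.
  TTTTTT
  TTTTTT
  TT.TTT
  TTTT.T
Step 2: 3 trees catch fire, 3 burn out
  TF....
  TT..F.
  TTTFTT
  TTTTTT
  TT.TTT
  TTTT.T
Step 3: 5 trees catch fire, 3 burn out
  F.....
  TF....
  TTF.FT
  TTTFTT
  TT.TTT
  TTTT.T
Step 4: 6 trees catch fire, 5 burn out
  ......
  F.....
  TF...F
  TTF.FT
  TT.FTT
  TTTT.T

......
F.....
TF...F
TTF.FT
TT.FTT
TTTT.T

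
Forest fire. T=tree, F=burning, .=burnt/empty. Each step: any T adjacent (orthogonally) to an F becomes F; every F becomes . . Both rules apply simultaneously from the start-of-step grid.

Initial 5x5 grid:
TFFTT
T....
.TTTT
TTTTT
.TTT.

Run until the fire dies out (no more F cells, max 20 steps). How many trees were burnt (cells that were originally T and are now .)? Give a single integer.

Answer: 4

Derivation:
Step 1: +2 fires, +2 burnt (F count now 2)
Step 2: +2 fires, +2 burnt (F count now 2)
Step 3: +0 fires, +2 burnt (F count now 0)
Fire out after step 3
Initially T: 16, now '.': 13
Total burnt (originally-T cells now '.'): 4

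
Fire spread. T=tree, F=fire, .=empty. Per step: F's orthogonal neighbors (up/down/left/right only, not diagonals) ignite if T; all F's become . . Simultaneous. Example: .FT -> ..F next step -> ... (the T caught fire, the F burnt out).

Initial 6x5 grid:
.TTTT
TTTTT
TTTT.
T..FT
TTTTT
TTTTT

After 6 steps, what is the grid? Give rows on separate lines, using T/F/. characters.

Step 1: 3 trees catch fire, 1 burn out
  .TTTT
  TTTTT
  TTTF.
  T...F
  TTTFT
  TTTTT
Step 2: 5 trees catch fire, 3 burn out
  .TTTT
  TTTFT
  TTF..
  T....
  TTF.F
  TTTFT
Step 3: 7 trees catch fire, 5 burn out
  .TTFT
  TTF.F
  TF...
  T....
  TF...
  TTF.F
Step 4: 6 trees catch fire, 7 burn out
  .TF.F
  TF...
  F....
  T....
  F....
  TF...
Step 5: 4 trees catch fire, 6 burn out
  .F...
  F....
  .....
  F....
  .....
  F....
Step 6: 0 trees catch fire, 4 burn out
  .....
  .....
  .....
  .....
  .....
  .....

.....
.....
.....
.....
.....
.....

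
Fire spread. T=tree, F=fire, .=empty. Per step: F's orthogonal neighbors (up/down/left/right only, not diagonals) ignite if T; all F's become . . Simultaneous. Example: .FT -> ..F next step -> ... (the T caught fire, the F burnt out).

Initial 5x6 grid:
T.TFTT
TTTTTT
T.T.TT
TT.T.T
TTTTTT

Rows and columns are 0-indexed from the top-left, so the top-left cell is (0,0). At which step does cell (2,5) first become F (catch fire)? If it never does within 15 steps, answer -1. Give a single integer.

Step 1: cell (2,5)='T' (+3 fires, +1 burnt)
Step 2: cell (2,5)='T' (+3 fires, +3 burnt)
Step 3: cell (2,5)='T' (+4 fires, +3 burnt)
Step 4: cell (2,5)='F' (+2 fires, +4 burnt)
  -> target ignites at step 4
Step 5: cell (2,5)='.' (+3 fires, +2 burnt)
Step 6: cell (2,5)='.' (+2 fires, +3 burnt)
Step 7: cell (2,5)='.' (+3 fires, +2 burnt)
Step 8: cell (2,5)='.' (+2 fires, +3 burnt)
Step 9: cell (2,5)='.' (+2 fires, +2 burnt)
Step 10: cell (2,5)='.' (+0 fires, +2 burnt)
  fire out at step 10

4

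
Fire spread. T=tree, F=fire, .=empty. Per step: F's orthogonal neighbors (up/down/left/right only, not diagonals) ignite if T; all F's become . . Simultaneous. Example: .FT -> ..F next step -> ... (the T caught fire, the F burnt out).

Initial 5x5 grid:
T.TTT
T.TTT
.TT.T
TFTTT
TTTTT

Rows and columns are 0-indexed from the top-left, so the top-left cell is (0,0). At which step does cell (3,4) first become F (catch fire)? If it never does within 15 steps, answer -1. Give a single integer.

Step 1: cell (3,4)='T' (+4 fires, +1 burnt)
Step 2: cell (3,4)='T' (+4 fires, +4 burnt)
Step 3: cell (3,4)='F' (+3 fires, +4 burnt)
  -> target ignites at step 3
Step 4: cell (3,4)='.' (+4 fires, +3 burnt)
Step 5: cell (3,4)='.' (+2 fires, +4 burnt)
Step 6: cell (3,4)='.' (+1 fires, +2 burnt)
Step 7: cell (3,4)='.' (+0 fires, +1 burnt)
  fire out at step 7

3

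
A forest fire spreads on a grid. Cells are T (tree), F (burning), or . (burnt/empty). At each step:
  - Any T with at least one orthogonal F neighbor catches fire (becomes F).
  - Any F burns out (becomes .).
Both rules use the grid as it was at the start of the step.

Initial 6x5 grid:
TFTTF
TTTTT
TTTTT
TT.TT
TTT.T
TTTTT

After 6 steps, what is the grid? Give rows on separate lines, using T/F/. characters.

Step 1: 5 trees catch fire, 2 burn out
  F.FF.
  TFTTF
  TTTTT
  TT.TT
  TTT.T
  TTTTT
Step 2: 5 trees catch fire, 5 burn out
  .....
  F.FF.
  TFTTF
  TT.TT
  TTT.T
  TTTTT
Step 3: 5 trees catch fire, 5 burn out
  .....
  .....
  F.FF.
  TF.TF
  TTT.T
  TTTTT
Step 4: 4 trees catch fire, 5 burn out
  .....
  .....
  .....
  F..F.
  TFT.F
  TTTTT
Step 5: 4 trees catch fire, 4 burn out
  .....
  .....
  .....
  .....
  F.F..
  TFTTF
Step 6: 3 trees catch fire, 4 burn out
  .....
  .....
  .....
  .....
  .....
  F.FF.

.....
.....
.....
.....
.....
F.FF.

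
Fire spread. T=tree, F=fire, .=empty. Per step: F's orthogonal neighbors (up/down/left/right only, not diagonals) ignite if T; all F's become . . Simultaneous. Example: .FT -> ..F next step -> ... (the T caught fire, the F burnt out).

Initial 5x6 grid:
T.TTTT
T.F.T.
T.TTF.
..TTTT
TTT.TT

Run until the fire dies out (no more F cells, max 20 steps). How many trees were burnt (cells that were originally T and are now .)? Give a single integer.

Step 1: +5 fires, +2 burnt (F count now 5)
Step 2: +6 fires, +5 burnt (F count now 6)
Step 3: +3 fires, +6 burnt (F count now 3)
Step 4: +1 fires, +3 burnt (F count now 1)
Step 5: +1 fires, +1 burnt (F count now 1)
Step 6: +0 fires, +1 burnt (F count now 0)
Fire out after step 6
Initially T: 19, now '.': 27
Total burnt (originally-T cells now '.'): 16

Answer: 16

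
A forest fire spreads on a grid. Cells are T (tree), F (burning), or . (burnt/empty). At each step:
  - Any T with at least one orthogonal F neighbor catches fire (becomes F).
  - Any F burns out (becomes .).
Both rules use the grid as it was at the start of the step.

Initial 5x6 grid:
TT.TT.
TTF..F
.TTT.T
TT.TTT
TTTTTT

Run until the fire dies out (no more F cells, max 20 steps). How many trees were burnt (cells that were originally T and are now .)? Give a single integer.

Answer: 19

Derivation:
Step 1: +3 fires, +2 burnt (F count now 3)
Step 2: +5 fires, +3 burnt (F count now 5)
Step 3: +5 fires, +5 burnt (F count now 5)
Step 4: +4 fires, +5 burnt (F count now 4)
Step 5: +2 fires, +4 burnt (F count now 2)
Step 6: +0 fires, +2 burnt (F count now 0)
Fire out after step 6
Initially T: 21, now '.': 28
Total burnt (originally-T cells now '.'): 19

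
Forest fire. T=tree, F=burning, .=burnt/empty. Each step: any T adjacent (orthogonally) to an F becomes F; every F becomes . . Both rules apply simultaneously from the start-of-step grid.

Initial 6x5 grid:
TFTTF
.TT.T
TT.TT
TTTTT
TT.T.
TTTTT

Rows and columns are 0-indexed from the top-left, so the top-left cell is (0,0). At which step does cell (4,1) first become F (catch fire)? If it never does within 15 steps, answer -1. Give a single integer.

Step 1: cell (4,1)='T' (+5 fires, +2 burnt)
Step 2: cell (4,1)='T' (+3 fires, +5 burnt)
Step 3: cell (4,1)='T' (+4 fires, +3 burnt)
Step 4: cell (4,1)='F' (+4 fires, +4 burnt)
  -> target ignites at step 4
Step 5: cell (4,1)='.' (+3 fires, +4 burnt)
Step 6: cell (4,1)='.' (+3 fires, +3 burnt)
Step 7: cell (4,1)='.' (+1 fires, +3 burnt)
Step 8: cell (4,1)='.' (+0 fires, +1 burnt)
  fire out at step 8

4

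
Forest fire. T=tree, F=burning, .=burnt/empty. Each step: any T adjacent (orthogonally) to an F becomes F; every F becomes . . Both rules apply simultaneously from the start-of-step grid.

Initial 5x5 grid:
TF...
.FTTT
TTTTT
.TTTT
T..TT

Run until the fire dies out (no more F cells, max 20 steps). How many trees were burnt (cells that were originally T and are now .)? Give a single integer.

Answer: 15

Derivation:
Step 1: +3 fires, +2 burnt (F count now 3)
Step 2: +4 fires, +3 burnt (F count now 4)
Step 3: +3 fires, +4 burnt (F count now 3)
Step 4: +2 fires, +3 burnt (F count now 2)
Step 5: +2 fires, +2 burnt (F count now 2)
Step 6: +1 fires, +2 burnt (F count now 1)
Step 7: +0 fires, +1 burnt (F count now 0)
Fire out after step 7
Initially T: 16, now '.': 24
Total burnt (originally-T cells now '.'): 15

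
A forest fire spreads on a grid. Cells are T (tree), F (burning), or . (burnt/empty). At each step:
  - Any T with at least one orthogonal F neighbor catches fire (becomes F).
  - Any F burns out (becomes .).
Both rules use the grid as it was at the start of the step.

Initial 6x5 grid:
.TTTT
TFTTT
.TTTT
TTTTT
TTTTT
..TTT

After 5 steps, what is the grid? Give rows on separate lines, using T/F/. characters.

Step 1: 4 trees catch fire, 1 burn out
  .FTTT
  F.FTT
  .FTTT
  TTTTT
  TTTTT
  ..TTT
Step 2: 4 trees catch fire, 4 burn out
  ..FTT
  ...FT
  ..FTT
  TFTTT
  TTTTT
  ..TTT
Step 3: 6 trees catch fire, 4 burn out
  ...FT
  ....F
  ...FT
  F.FTT
  TFTTT
  ..TTT
Step 4: 5 trees catch fire, 6 burn out
  ....F
  .....
  ....F
  ...FT
  F.FTT
  ..TTT
Step 5: 3 trees catch fire, 5 burn out
  .....
  .....
  .....
  ....F
  ...FT
  ..FTT

.....
.....
.....
....F
...FT
..FTT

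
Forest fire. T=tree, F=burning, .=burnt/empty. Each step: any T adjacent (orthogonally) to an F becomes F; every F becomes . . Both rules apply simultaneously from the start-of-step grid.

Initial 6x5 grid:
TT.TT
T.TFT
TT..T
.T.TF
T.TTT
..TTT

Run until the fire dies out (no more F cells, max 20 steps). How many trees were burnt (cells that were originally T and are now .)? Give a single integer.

Step 1: +6 fires, +2 burnt (F count now 6)
Step 2: +3 fires, +6 burnt (F count now 3)
Step 3: +2 fires, +3 burnt (F count now 2)
Step 4: +1 fires, +2 burnt (F count now 1)
Step 5: +0 fires, +1 burnt (F count now 0)
Fire out after step 5
Initially T: 19, now '.': 23
Total burnt (originally-T cells now '.'): 12

Answer: 12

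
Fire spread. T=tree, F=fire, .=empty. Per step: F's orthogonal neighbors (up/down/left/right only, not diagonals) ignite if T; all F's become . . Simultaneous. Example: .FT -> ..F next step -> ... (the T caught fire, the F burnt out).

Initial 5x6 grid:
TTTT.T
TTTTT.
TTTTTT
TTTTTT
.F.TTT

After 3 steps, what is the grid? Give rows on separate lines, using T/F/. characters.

Step 1: 1 trees catch fire, 1 burn out
  TTTT.T
  TTTTT.
  TTTTTT
  TFTTTT
  ...TTT
Step 2: 3 trees catch fire, 1 burn out
  TTTT.T
  TTTTT.
  TFTTTT
  F.FTTT
  ...TTT
Step 3: 4 trees catch fire, 3 burn out
  TTTT.T
  TFTTT.
  F.FTTT
  ...FTT
  ...TTT

TTTT.T
TFTTT.
F.FTTT
...FTT
...TTT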